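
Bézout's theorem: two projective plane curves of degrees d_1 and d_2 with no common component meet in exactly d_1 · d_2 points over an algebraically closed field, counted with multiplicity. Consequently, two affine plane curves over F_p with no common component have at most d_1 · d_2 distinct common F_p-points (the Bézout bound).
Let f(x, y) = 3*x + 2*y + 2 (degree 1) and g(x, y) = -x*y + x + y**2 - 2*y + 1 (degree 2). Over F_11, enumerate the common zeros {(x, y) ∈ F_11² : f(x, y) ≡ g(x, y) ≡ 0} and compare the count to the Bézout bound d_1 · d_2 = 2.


Common zeros: {(6, 1), (8, 9)}; count = 2; Bézout bound = 2.

deg(f) = 1, deg(g) = 2, so Bézout bound = 2.
Scan x ∈ F_11. For each x, list the y ∈ F_11 with f(x, y) ≡ 0 and those with g(x, y) ≡ 0 (mod 11); the common zeros in that column are the intersection.
  x = 0: f ≡ 0 at y ∈ {10}; g ≡ 0 at y ∈ {1}; common: ∅.
  x = 1: f ≡ 0 at y ∈ {3}; g ≡ 0 at y ∈ {1, 2}; common: ∅.
  x = 2: f ≡ 0 at y ∈ {7}; g ≡ 0 at y ∈ {1, 3}; common: ∅.
  x = 3: f ≡ 0 at y ∈ {0}; g ≡ 0 at y ∈ {1, 4}; common: ∅.
  x = 4: f ≡ 0 at y ∈ {4}; g ≡ 0 at y ∈ {1, 5}; common: ∅.
  x = 5: f ≡ 0 at y ∈ {8}; g ≡ 0 at y ∈ {1, 6}; common: ∅.
  x = 6: f ≡ 0 at y ∈ {1}; g ≡ 0 at y ∈ {1, 7}; common: {1}.
  x = 7: f ≡ 0 at y ∈ {5}; g ≡ 0 at y ∈ {1, 8}; common: ∅.
  x = 8: f ≡ 0 at y ∈ {9}; g ≡ 0 at y ∈ {1, 9}; common: {9}.
  x = 9: f ≡ 0 at y ∈ {2}; g ≡ 0 at y ∈ {1, 10}; common: ∅.
  x = 10: f ≡ 0 at y ∈ {6}; g ≡ 0 at y ∈ {0, 1}; common: ∅.
Collecting: common zeros = {(6, 1), (8, 9)}, so the count is 2.
Comparison with the Bézout bound: 2 ≤ 2 = deg(f)·deg(g), as expected for curves with no common component (the bound is attained).


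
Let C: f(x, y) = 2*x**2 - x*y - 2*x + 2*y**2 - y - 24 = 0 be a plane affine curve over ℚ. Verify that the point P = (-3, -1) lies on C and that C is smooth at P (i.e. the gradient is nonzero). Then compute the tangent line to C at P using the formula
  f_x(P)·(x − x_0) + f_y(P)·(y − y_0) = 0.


Tangent line at P: -13*x - 2*y - 41 = 0.

Step 1: f(-3, -1) = 0, so P lies on C.
Step 2: partial derivatives
  f_x(x, y) = 4*x - y - 2, f_y(x, y) = -x + 4*y - 1.
  f_x(P) = -13, f_y(P) = -2 (gradient nonzero, so P is smooth).
Step 3: tangent line at P: -13·(x − -3) + -2·(y − -1) = 0.
Expanding: -13*x - 2*y - 41 = 0.


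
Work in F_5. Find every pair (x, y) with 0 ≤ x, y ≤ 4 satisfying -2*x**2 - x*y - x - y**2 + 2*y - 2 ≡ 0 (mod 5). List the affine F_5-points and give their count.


Affine F_5-points: {(0, 3), (0, 4), (1, 0), (1, 1), (3, 1), (3, 3)}; count = 6.

For each of the 25 pairs (x, y) ∈ F_5², evaluate f(x, y) mod 5. Record the zeros.
  x = 0: [0↦3, 1↦4, 2↦3, 3↦0, 4↦0]  zeros at y ∈ {3, 4}
  x = 1: [0↦0, 1↦0, 2↦3, 3↦4, 4↦3]  zeros at y ∈ {0, 1}
  x = 2: [0↦3, 1↦2, 2↦4, 3↦4, 4↦2]  zeros at y ∈ ∅
  x = 3: [0↦2, 1↦0, 2↦1, 3↦0, 4↦2]  zeros at y ∈ {1, 3}
  x = 4: [0↦2, 1↦4, 2↦4, 3↦2, 4↦3]  zeros at y ∈ ∅
Collecting zeros: affine points = {(0, 3), (0, 4), (1, 0), (1, 1), (3, 1), (3, 3)}.
Total count |C(F_5)_aff| = 6.


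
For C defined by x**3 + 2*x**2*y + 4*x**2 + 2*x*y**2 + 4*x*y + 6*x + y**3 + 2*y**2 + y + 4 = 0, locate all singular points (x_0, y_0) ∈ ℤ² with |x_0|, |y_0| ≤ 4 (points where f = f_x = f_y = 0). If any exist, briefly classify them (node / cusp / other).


Singular points: {(-2, 1)}; classification: cusp.

Compute partial derivatives:
  f_x = 3*x**2 + 4*x*y + 8*x + 2*y**2 + 4*y + 6.
  f_y = 2*x**2 + 4*x*y + 4*x + 3*y**2 + 4*y + 1.
Scan x_0 ∈ {−4, ..., 4}. For each x_0, f_y(x_0, y) is a polynomial in y; find its integer roots y ∈ {−4, ..., 4}, then test f_x and f at those candidates.
  x = -4: f_y(-4, y) = 3*y**2 - 12*y + 17; no integer root y with |y| ≤ 4.
  x = -3: f_y(-3, y) = 3*y**2 - 8*y + 7; no integer root y with |y| ≤ 4.
  x = -2: f_y(-2, y) = 3*y**2 - 4*y + 1; vanishes at y ∈ {1}. (-2, 1): f_x = 0, f = 0 — SINGULAR.
  x = -1: f_y(-1, y) = 3*y**2 - 1; no integer root y with |y| ≤ 4.
  x = 0: f_y(0, y) = 3*y**2 + 4*y + 1; vanishes at y ∈ {-1}. (0, -1): f_x = 4 ≠ 0.
  x = 1: f_y(1, y) = 3*y**2 + 8*y + 7; no integer root y with |y| ≤ 4.
  x = 2: f_y(2, y) = 3*y**2 + 12*y + 17; no integer root y with |y| ≤ 4.
  x = 3: f_y(3, y) = 3*y**2 + 16*y + 31; no integer root y with |y| ≤ 4.
  x = 4: f_y(4, y) = 3*y**2 + 20*y + 49; no integer root y with |y| ≤ 4.
Only singular point on the grid: (-2, 1).
Classify: substitute x = -2 + u, y = 1 + v and expand: f = u**3 + 2*u**2*v + 2*u*v**2 + v**3 + v**2.
No constant or linear terms (consistent with a singular point). Quadratic part: v**2. Cubic part: u**3 + 2*u**2*v + 2*u*v**2 + v**3.
The quadratic part v**2 is a perfect square, so there is a single (double) tangent line v = 0, i.e. y = 1. Restricting the cubic part to that line (v = 0) leaves u**3 ≠ 0, so f is not divisible by v and the branch is v² ≈ -u**3 to lowest order — this is a cusp.
Classification: cusp.


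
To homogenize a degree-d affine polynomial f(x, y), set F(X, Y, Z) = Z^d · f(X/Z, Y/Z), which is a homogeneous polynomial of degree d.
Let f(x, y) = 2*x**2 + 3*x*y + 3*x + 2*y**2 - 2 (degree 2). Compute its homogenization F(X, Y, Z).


F(X, Y, Z) = 2*X**2 + 3*X*Y + 3*X*Z + 2*Y**2 - 2*Z**2

deg(f) = 2.
Substitute x = X/Z, y = Y/Z into f, then multiply by Z^2.
  monomial 2·x^2·y^0 ↦ 2·X^2·Y^0·Z^0.
  monomial 3·x^1·y^1 ↦ 3·X^1·Y^1·Z^0.
  monomial 3·x^1·y^0 ↦ 3·X^1·Y^0·Z^1.
  monomial 2·x^0·y^2 ↦ 2·X^0·Y^2·Z^0.
  monomial -2·x^0·y^0 ↦ -2·X^0·Y^0·Z^2.
Collecting: F(X, Y, Z) = 2*X**2 + 3*X*Y + 3*X*Z + 2*Y**2 - 2*Z**2.


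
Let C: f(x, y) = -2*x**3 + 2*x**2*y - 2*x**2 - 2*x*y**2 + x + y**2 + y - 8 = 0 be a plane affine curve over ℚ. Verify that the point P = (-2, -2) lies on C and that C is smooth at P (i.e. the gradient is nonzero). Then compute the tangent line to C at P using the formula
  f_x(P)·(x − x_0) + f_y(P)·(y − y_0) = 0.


Tangent line at P: -7*x - 11*y - 36 = 0.

Step 1: f(-2, -2) = 0, so P lies on C.
Step 2: partial derivatives
  f_x(x, y) = -6*x**2 + 4*x*y - 4*x - 2*y**2 + 1, f_y(x, y) = 2*x**2 - 4*x*y + 2*y + 1.
  f_x(P) = -7, f_y(P) = -11 (gradient nonzero, so P is smooth).
Step 3: tangent line at P: -7·(x − -2) + -11·(y − -2) = 0.
Expanding: -7*x - 11*y - 36 = 0.


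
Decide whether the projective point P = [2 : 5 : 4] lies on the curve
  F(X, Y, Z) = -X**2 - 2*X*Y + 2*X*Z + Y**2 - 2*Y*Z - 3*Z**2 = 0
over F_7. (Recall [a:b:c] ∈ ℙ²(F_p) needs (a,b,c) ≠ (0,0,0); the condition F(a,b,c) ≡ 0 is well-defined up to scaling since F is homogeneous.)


F(2,5,4) ≡ 6 (mod 7); P is NOT on the curve.

Evaluate F(2, 5, 4) term-by-term (mod 7).
  -X**2 ↦ -1·4·1·1 = -4
  -2*X*Y ↦ -2·2·5·1 = -20
  2*X*Z ↦ 2·2·1·4 = 16
  Y**2 ↦ 1·1·25·1 = 25
  -2*Y*Z ↦ -2·1·5·4 = -40
  -3*Z**2 ↦ -3·1·1·16 = -48
Sum: F(2, 5, 4) = (-4) + (-20) + (16) + (25) + (-40) + (-48) = -71.
Reducing mod 7: -71 ≡ 6 (mod 7).
Since F(a, b, c) ≡ 6 ≠ 0 (mod 7), P does NOT lie on the curve.


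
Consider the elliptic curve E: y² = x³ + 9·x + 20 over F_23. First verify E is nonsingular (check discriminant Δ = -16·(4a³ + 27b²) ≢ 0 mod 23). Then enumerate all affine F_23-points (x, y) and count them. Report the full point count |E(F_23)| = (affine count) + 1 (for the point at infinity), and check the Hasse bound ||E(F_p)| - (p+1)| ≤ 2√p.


Affine points = {(2, 0), (5, 11), (5, 12), (7, 9), (7, 14), (8, 11), (8, 12), (9, 5), (9, 18), (10, 11), (10, 12), (11, 1), (11, 22), (12, 4), (12, 19), (17, 7), (17, 16), (19, 9), (19, 14), (20, 9), (20, 14)}; affine count = 21; |E(F_23)| = 22.

Discriminant check: Δ ∝ 4a³ + 27b² = 4·9³ + 27·20² = 4·729 + 27·400 ≡ 8 (mod 23). Nonzero ⇒ E is nonsingular.
For each x ∈ F_23, compute rhs = x³ + 9·x + 20 mod 23, then count y ∈ F_23 with y² ≡ rhs.
  x = 0: rhs = 20, matching y values: none (0 points).
  x = 1: rhs = 7, matching y values: none (0 points).
  x = 2: rhs = 0, matching y values: 0 (1 points).
  x = 3: rhs = 5, matching y values: none (0 points).
  x = 4: rhs = 5, matching y values: none (0 points).
  x = 5: rhs = 6, matching y values: 11, 12 (2 points).
  x = 6: rhs = 14, matching y values: none (0 points).
  x = 7: rhs = 12, matching y values: 9, 14 (2 points).
  x = 8: rhs = 6, matching y values: 11, 12 (2 points).
  x = 9: rhs = 2, matching y values: 5, 18 (2 points).
  x = 10: rhs = 6, matching y values: 11, 12 (2 points).
  x = 11: rhs = 1, matching y values: 1, 22 (2 points).
  x = 12: rhs = 16, matching y values: 4, 19 (2 points).
  x = 13: rhs = 11, matching y values: none (0 points).
  x = 14: rhs = 15, matching y values: none (0 points).
  x = 15: rhs = 11, matching y values: none (0 points).
  x = 16: rhs = 5, matching y values: none (0 points).
  x = 17: rhs = 3, matching y values: 7, 16 (2 points).
  x = 18: rhs = 11, matching y values: none (0 points).
  x = 19: rhs = 12, matching y values: 9, 14 (2 points).
  x = 20: rhs = 12, matching y values: 9, 14 (2 points).
  x = 21: rhs = 17, matching y values: none (0 points).
  x = 22: rhs = 10, matching y values: none (0 points).
Total affine count: 21.
Full point count |E(F_23)| = 21 + 1 = 22.
Hasse bound: |22 − (23+1)| = |-2| = 2 ≤ 2√23 ≈ 9.5917 ✓.


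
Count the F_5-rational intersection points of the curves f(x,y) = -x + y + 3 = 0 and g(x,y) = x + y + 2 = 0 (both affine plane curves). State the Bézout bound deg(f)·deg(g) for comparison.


Common zeros: {(3, 0)}; count = 1; Bézout bound = 1.

deg(f) = 1, deg(g) = 1, so Bézout bound = 1.
Scan x ∈ F_5. For each x, list the y ∈ F_5 with f(x, y) ≡ 0 and those with g(x, y) ≡ 0 (mod 5); the common zeros in that column are the intersection.
  x = 0: f ≡ 0 at y ∈ {2}; g ≡ 0 at y ∈ {3}; common: ∅.
  x = 1: f ≡ 0 at y ∈ {3}; g ≡ 0 at y ∈ {2}; common: ∅.
  x = 2: f ≡ 0 at y ∈ {4}; g ≡ 0 at y ∈ {1}; common: ∅.
  x = 3: f ≡ 0 at y ∈ {0}; g ≡ 0 at y ∈ {0}; common: {0}.
  x = 4: f ≡ 0 at y ∈ {1}; g ≡ 0 at y ∈ {4}; common: ∅.
Collecting: common zeros = {(3, 0)}, so the count is 1.
Comparison with the Bézout bound: 1 ≤ 1 = deg(f)·deg(g), as expected for curves with no common component (the bound is attained).


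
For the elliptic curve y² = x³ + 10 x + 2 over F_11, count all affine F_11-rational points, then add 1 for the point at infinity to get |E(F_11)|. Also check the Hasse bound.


Affine points = {(3, 2), (3, 9), (5, 1), (5, 10), (6, 5), (6, 6), (8, 0)}; affine count = 7; |E(F_11)| = 8.

Discriminant check: Δ ∝ 4a³ + 27b² = 4·10³ + 27·2² = 4·1000 + 27·4 ≡ 5 (mod 11). Nonzero ⇒ E is nonsingular.
For each x ∈ F_11, compute rhs = x³ + 10·x + 2 mod 11, then count y ∈ F_11 with y² ≡ rhs.
  x = 0: rhs = 2, matching y values: none (0 points).
  x = 1: rhs = 2, matching y values: none (0 points).
  x = 2: rhs = 8, matching y values: none (0 points).
  x = 3: rhs = 4, matching y values: 2, 9 (2 points).
  x = 4: rhs = 7, matching y values: none (0 points).
  x = 5: rhs = 1, matching y values: 1, 10 (2 points).
  x = 6: rhs = 3, matching y values: 5, 6 (2 points).
  x = 7: rhs = 8, matching y values: none (0 points).
  x = 8: rhs = 0, matching y values: 0 (1 points).
  x = 9: rhs = 7, matching y values: none (0 points).
  x = 10: rhs = 2, matching y values: none (0 points).
Total affine count: 7.
Full point count |E(F_11)| = 7 + 1 = 8.
Hasse bound: |8 − (11+1)| = |-4| = 4 ≤ 2√11 ≈ 6.6332 ✓.


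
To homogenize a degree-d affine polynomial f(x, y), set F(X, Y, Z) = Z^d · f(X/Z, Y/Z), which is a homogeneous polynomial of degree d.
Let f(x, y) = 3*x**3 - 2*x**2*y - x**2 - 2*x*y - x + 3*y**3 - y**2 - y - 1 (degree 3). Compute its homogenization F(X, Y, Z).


F(X, Y, Z) = 3*X**3 - 2*X**2*Y - X**2*Z - 2*X*Y*Z - X*Z**2 + 3*Y**3 - Y**2*Z - Y*Z**2 - Z**3

deg(f) = 3.
Substitute x = X/Z, y = Y/Z into f, then multiply by Z^3.
  monomial 3·x^3·y^0 ↦ 3·X^3·Y^0·Z^0.
  monomial -2·x^2·y^1 ↦ -2·X^2·Y^1·Z^0.
  monomial -1·x^2·y^0 ↦ -1·X^2·Y^0·Z^1.
  monomial -2·x^1·y^1 ↦ -2·X^1·Y^1·Z^1.
  monomial -1·x^1·y^0 ↦ -1·X^1·Y^0·Z^2.
  monomial 3·x^0·y^3 ↦ 3·X^0·Y^3·Z^0.
  monomial -1·x^0·y^2 ↦ -1·X^0·Y^2·Z^1.
  monomial -1·x^0·y^1 ↦ -1·X^0·Y^1·Z^2.
  monomial -1·x^0·y^0 ↦ -1·X^0·Y^0·Z^3.
Collecting: F(X, Y, Z) = 3*X**3 - 2*X**2*Y - X**2*Z - 2*X*Y*Z - X*Z**2 + 3*Y**3 - Y**2*Z - Y*Z**2 - Z**3.


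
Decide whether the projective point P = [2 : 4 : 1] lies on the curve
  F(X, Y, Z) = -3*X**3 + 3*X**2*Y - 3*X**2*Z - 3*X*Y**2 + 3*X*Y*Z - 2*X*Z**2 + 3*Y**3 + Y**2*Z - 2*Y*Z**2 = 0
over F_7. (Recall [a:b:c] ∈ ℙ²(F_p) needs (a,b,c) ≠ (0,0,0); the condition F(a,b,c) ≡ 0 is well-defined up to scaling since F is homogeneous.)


F(2,4,1) ≡ 3 (mod 7); P is NOT on the curve.

Evaluate F(2, 4, 1) term-by-term (mod 7).
  -3*X**3 ↦ -3·8·1·1 = -24
  3*X**2*Y ↦ 3·4·4·1 = 48
  -3*X**2*Z ↦ -3·4·1·1 = -12
  -3*X*Y**2 ↦ -3·2·16·1 = -96
  3*X*Y*Z ↦ 3·2·4·1 = 24
  -2*X*Z**2 ↦ -2·2·1·1 = -4
  3*Y**3 ↦ 3·1·64·1 = 192
  Y**2*Z ↦ 1·1·16·1 = 16
  -2*Y*Z**2 ↦ -2·1·4·1 = -8
Sum: F(2, 4, 1) = (-24) + (48) + (-12) + (-96) + (24) + (-4) + (192) + (16) + (-8) = 136.
Reducing mod 7: 136 ≡ 3 (mod 7).
Since F(a, b, c) ≡ 3 ≠ 0 (mod 7), P does NOT lie on the curve.


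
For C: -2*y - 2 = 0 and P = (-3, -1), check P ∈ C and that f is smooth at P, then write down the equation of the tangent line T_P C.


Tangent line at P: -2*y - 2 = 0.

Step 1: f(-3, -1) = 0, so P lies on C.
Step 2: partial derivatives
  f_x(x, y) = 0, f_y(x, y) = -2.
  f_x(P) = 0, f_y(P) = -2 (gradient nonzero, so P is smooth).
Step 3: tangent line at P: 0·(x − -3) + -2·(y − -1) = 0.
Expanding: -2*y - 2 = 0.


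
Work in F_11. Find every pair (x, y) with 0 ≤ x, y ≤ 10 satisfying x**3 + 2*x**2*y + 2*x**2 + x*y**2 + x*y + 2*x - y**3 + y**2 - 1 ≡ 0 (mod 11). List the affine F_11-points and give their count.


Affine F_11-points: {(0, 9), (1, 7), (4, 1), (4, 2), (5, 5), (6, 6), (7, 3), (8, 7), (9, 10), (10, 8)}; count = 10.

For each of the 121 pairs (x, y) ∈ F_11², evaluate f(x, y) mod 11. Record the zeros.
  x = 0: [0↦10, 1↦10, 2↦6, 3↦3, 4↦6, 5↦9, 6↦6, 7↦2, 8↦2, 9↦0, 10↦1]  zeros at y ∈ {9}
  x = 1: [0↦4, 1↦8, 2↦10, 3↦4, 4↦6, 5↦10, 6↦10, 7↦0, 8↦7, 9↦3, 10↦4]  zeros at y ∈ {7}
  x = 2: [0↦8, 1↦9, 2↦10, 3↦5, 4↦10, 5↦8, 6↦4, 7↦3, 8↦10, 9↦8, 10↦2]  zeros at y ∈ ∅
  x = 3: [0↦6, 1↦8, 2↦1, 3↦1, 4↦2, 5↦9, 6↦5, 7↦6, 8↦6, 9↦10, 10↦1]  zeros at y ∈ ∅
  x = 4: [0↦4, 1↦0, 2↦0, 3↦9, 4↦10, 5↦8, 6↦8, 7↦4, 8↦1, 9↦4, 10↦7]  zeros at y ∈ {1, 2}
  x = 5: [0↦8, 1↦2, 2↦2, 3↦2, 4↦7, 5↦0, 6↦8, 7↦3, 8↦1, 9↦7, 10↦4]  zeros at y ∈ {5}
  x = 6: [0↦2, 1↦9, 2↦2, 3↦8, 4↦10, 5↦2, 6↦0, 7↦9, 8↦1, 9↦3, 10↦9]  zeros at y ∈ {6}
  x = 7: [0↦3, 1↦5, 2↦6, 3↦0, 4↦3, 5↦9, 6↦1, 7↦6, 8↦7, 9↦9, 10↦6]  zeros at y ∈ {3}
  x = 8: [0↦6, 1↦7, 2↦9, 3↦6, 4↦3, 5↦5, 6↦6, 7↦0, 8↦3, 9↦9, 10↦1]  zeros at y ∈ {7}
  x = 9: [0↦6, 1↦10, 2↦6, 3↦10, 4↦5, 5↦7, 6↦10, 7↦8, 8↦6, 9↦9, 10↦0]  zeros at y ∈ {10}
  x = 10: [0↦9, 1↦9, 2↦3, 3↦7, 4↦4, 5↦10, 6↦8, 7↦3, 8↦0, 9↦4, 10↦9]  zeros at y ∈ {8}
Collecting zeros: affine points = {(0, 9), (1, 7), (4, 1), (4, 2), (5, 5), (6, 6), (7, 3), (8, 7), (9, 10), (10, 8)}.
Total count |C(F_11)_aff| = 10.


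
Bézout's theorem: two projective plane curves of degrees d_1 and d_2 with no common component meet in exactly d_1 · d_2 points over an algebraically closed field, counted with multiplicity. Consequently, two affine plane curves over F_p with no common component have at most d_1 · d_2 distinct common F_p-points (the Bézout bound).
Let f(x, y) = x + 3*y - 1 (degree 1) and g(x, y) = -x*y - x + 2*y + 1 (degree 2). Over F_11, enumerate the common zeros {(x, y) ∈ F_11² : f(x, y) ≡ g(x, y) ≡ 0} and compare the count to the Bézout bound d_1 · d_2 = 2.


Common zeros: {(1, 0), (5, 6)}; count = 2; Bézout bound = 2.

deg(f) = 1, deg(g) = 2, so Bézout bound = 2.
Scan x ∈ F_11. For each x, list the y ∈ F_11 with f(x, y) ≡ 0 and those with g(x, y) ≡ 0 (mod 11); the common zeros in that column are the intersection.
  x = 0: f ≡ 0 at y ∈ {4}; g ≡ 0 at y ∈ {5}; common: ∅.
  x = 1: f ≡ 0 at y ∈ {0}; g ≡ 0 at y ∈ {0}; common: {0}.
  x = 2: f ≡ 0 at y ∈ {7}; g ≡ 0 at y ∈ ∅; common: ∅.
  x = 3: f ≡ 0 at y ∈ {3}; g ≡ 0 at y ∈ {9}; common: ∅.
  x = 4: f ≡ 0 at y ∈ {10}; g ≡ 0 at y ∈ {4}; common: ∅.
  x = 5: f ≡ 0 at y ∈ {6}; g ≡ 0 at y ∈ {6}; common: {6}.
  x = 6: f ≡ 0 at y ∈ {2}; g ≡ 0 at y ∈ {7}; common: ∅.
  x = 7: f ≡ 0 at y ∈ {9}; g ≡ 0 at y ∈ {1}; common: ∅.
  x = 8: f ≡ 0 at y ∈ {5}; g ≡ 0 at y ∈ {8}; common: ∅.
  x = 9: f ≡ 0 at y ∈ {1}; g ≡ 0 at y ∈ {2}; common: ∅.
  x = 10: f ≡ 0 at y ∈ {8}; g ≡ 0 at y ∈ {3}; common: ∅.
Collecting: common zeros = {(1, 0), (5, 6)}, so the count is 2.
Comparison with the Bézout bound: 2 ≤ 2 = deg(f)·deg(g), as expected for curves with no common component (the bound is attained).


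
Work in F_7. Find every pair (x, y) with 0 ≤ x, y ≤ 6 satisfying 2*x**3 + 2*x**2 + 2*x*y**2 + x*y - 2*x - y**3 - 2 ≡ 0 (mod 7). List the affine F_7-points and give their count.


Affine F_7-points: {(1, 0), (1, 4), (1, 5), (2, 6), (4, 1), (4, 2), (4, 5), (5, 6), (6, 0), (6, 6)}; count = 10.

For each of the 49 pairs (x, y) ∈ F_7², evaluate f(x, y) mod 7. Record the zeros.
  x = 0: [0↦5, 1↦4, 2↦4, 3↦6, 4↦4, 5↦6, 6↦6]  zeros at y ∈ ∅
  x = 1: [0↦0, 1↦2, 2↦2, 3↦1, 4↦0, 5↦0, 6↦2]  zeros at y ∈ {0, 4, 5}
  x = 2: [0↦4, 1↦2, 2↦2, 3↦5, 4↦5, 5↦3, 6↦0]  zeros at y ∈ {6}
  x = 3: [0↦1, 1↦2, 2↦2, 3↦2, 4↦3, 5↦6, 6↦5]  zeros at y ∈ ∅
  x = 4: [0↦3, 1↦0, 2↦0, 3↦4, 4↦6, 5↦0, 6↦1]  zeros at y ∈ {1, 2, 5}
  x = 5: [0↦1, 1↦1, 2↦1, 3↦2, 4↦5, 5↦4, 6↦0]  zeros at y ∈ {6}
  x = 6: [0↦0, 1↦3, 2↦3, 3↦1, 4↦5, 5↦2, 6↦0]  zeros at y ∈ {0, 6}
Collecting zeros: affine points = {(1, 0), (1, 4), (1, 5), (2, 6), (4, 1), (4, 2), (4, 5), (5, 6), (6, 0), (6, 6)}.
Total count |C(F_7)_aff| = 10.


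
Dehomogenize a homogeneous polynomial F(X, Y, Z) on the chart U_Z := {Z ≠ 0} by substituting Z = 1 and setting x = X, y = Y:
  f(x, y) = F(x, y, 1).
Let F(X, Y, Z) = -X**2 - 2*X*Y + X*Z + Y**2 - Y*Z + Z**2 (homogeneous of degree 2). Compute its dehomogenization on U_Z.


f(x, y) = -x**2 - 2*x*y + x + y**2 - y + 1

On U_Z we set Z = 1. Each monomial c·X^i·Y^j·Z^k in F becomes c·x^i·y^j·1^k = c·x^i·y^j.
Substituting Z = 1: F(X, Y, 1) = -x**2 - 2*x*y + x + y**2 - y + 1.
Note: deg(f) ≤ deg(F) = 2; strict inequality happens when F is divisible by Z (lost terms).


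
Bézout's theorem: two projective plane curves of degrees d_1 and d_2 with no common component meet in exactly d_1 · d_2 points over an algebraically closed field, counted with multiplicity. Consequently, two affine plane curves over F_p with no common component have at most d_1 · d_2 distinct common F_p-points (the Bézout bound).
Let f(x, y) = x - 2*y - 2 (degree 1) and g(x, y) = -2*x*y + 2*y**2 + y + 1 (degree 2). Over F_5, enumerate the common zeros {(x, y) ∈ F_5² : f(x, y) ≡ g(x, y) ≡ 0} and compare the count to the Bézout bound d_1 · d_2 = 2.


Common zeros: ∅; count = 0; Bézout bound = 2.

deg(f) = 1, deg(g) = 2, so Bézout bound = 2.
Scan x ∈ F_5. For each x, list the y ∈ F_5 with f(x, y) ≡ 0 and those with g(x, y) ≡ 0 (mod 5); the common zeros in that column are the intersection.
  x = 0: f ≡ 0 at y ∈ {4}; g ≡ 0 at y ∈ ∅; common: ∅.
  x = 1: f ≡ 0 at y ∈ {2}; g ≡ 0 at y ∈ ∅; common: ∅.
  x = 2: f ≡ 0 at y ∈ {0}; g ≡ 0 at y ∈ {1, 3}; common: ∅.
  x = 3: f ≡ 0 at y ∈ {3}; g ≡ 0 at y ∈ ∅; common: ∅.
  x = 4: f ≡ 0 at y ∈ {1}; g ≡ 0 at y ∈ {2, 4}; common: ∅.
Collecting: common zeros = ∅, so the count is 0.
Comparison with the Bézout bound: 0 ≤ 2 = deg(f)·deg(g), as expected for curves with no common component (the affine F_5-count falls short of the bound because intersections may lie at infinity, over extension fields, or carry multiplicity).


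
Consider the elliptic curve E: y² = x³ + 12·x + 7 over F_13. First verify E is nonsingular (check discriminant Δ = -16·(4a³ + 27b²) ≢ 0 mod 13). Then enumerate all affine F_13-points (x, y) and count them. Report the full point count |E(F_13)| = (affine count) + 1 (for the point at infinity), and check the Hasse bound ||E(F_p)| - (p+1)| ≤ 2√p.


Affine points = {(2, 0), (5, 6), (5, 7), (6, 3), (6, 10), (8, 2), (8, 11), (9, 5), (9, 8), (10, 3), (10, 10), (11, 1), (11, 12)}; affine count = 13; |E(F_13)| = 14.

Discriminant check: Δ ∝ 4a³ + 27b² = 4·12³ + 27·7² = 4·1728 + 27·49 ≡ 6 (mod 13). Nonzero ⇒ E is nonsingular.
For each x ∈ F_13, compute rhs = x³ + 12·x + 7 mod 13, then count y ∈ F_13 with y² ≡ rhs.
  x = 0: rhs = 7, matching y values: none (0 points).
  x = 1: rhs = 7, matching y values: none (0 points).
  x = 2: rhs = 0, matching y values: 0 (1 points).
  x = 3: rhs = 5, matching y values: none (0 points).
  x = 4: rhs = 2, matching y values: none (0 points).
  x = 5: rhs = 10, matching y values: 6, 7 (2 points).
  x = 6: rhs = 9, matching y values: 3, 10 (2 points).
  x = 7: rhs = 5, matching y values: none (0 points).
  x = 8: rhs = 4, matching y values: 2, 11 (2 points).
  x = 9: rhs = 12, matching y values: 5, 8 (2 points).
  x = 10: rhs = 9, matching y values: 3, 10 (2 points).
  x = 11: rhs = 1, matching y values: 1, 12 (2 points).
  x = 12: rhs = 7, matching y values: none (0 points).
Total affine count: 13.
Full point count |E(F_13)| = 13 + 1 = 14.
Hasse bound: |14 − (13+1)| = |0| = 0 ≤ 2√13 ≈ 7.2111 ✓.


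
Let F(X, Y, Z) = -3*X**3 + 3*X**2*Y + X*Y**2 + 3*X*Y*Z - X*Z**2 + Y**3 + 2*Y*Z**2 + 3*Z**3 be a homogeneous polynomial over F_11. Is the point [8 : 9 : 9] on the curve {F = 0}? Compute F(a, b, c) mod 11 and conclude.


F(8,9,9) ≡ 9 (mod 11); P is NOT on the curve.

Evaluate F(8, 9, 9) term-by-term (mod 11).
  -3*X**3 ↦ -3·512·1·1 = -1536
  3*X**2*Y ↦ 3·64·9·1 = 1728
  X*Y**2 ↦ 1·8·81·1 = 648
  3*X*Y*Z ↦ 3·8·9·9 = 1944
  -X*Z**2 ↦ -1·8·1·81 = -648
  Y**3 ↦ 1·1·729·1 = 729
  2*Y*Z**2 ↦ 2·1·9·81 = 1458
  3*Z**3 ↦ 3·1·1·729 = 2187
Sum: F(8, 9, 9) = (-1536) + (1728) + (648) + (1944) + (-648) + (729) + (1458) + (2187) = 6510.
Reducing mod 11: 6510 ≡ 9 (mod 11).
Since F(a, b, c) ≡ 9 ≠ 0 (mod 11), P does NOT lie on the curve.


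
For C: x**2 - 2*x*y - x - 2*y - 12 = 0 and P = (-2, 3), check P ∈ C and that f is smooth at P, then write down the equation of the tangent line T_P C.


Tangent line at P: -11*x + 2*y - 28 = 0.

Step 1: f(-2, 3) = 0, so P lies on C.
Step 2: partial derivatives
  f_x(x, y) = 2*x - 2*y - 1, f_y(x, y) = -2*x - 2.
  f_x(P) = -11, f_y(P) = 2 (gradient nonzero, so P is smooth).
Step 3: tangent line at P: -11·(x − -2) + 2·(y − 3) = 0.
Expanding: -11*x + 2*y - 28 = 0.


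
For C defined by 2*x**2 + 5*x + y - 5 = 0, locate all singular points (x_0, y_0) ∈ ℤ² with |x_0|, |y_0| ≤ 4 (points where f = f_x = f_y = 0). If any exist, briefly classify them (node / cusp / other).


No singular points in the scanned grid; C is smooth there.

Compute partial derivatives:
  f_x = 4*x + 5.
  f_y = 1.
f_y = 1 is a nonzero constant, so f_y never vanishes: no point (x, y) can satisfy f = f_x = f_y = 0. In particular no (x, y) ∈ {−4, ..., 4}² is singular; the curve is smooth.


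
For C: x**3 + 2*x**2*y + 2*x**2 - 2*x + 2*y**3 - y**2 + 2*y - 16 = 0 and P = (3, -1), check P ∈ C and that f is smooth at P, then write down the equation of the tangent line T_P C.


Tangent line at P: 25*x + 28*y - 47 = 0.

Step 1: f(3, -1) = 0, so P lies on C.
Step 2: partial derivatives
  f_x(x, y) = 3*x**2 + 4*x*y + 4*x - 2, f_y(x, y) = 2*x**2 + 6*y**2 - 2*y + 2.
  f_x(P) = 25, f_y(P) = 28 (gradient nonzero, so P is smooth).
Step 3: tangent line at P: 25·(x − 3) + 28·(y − -1) = 0.
Expanding: 25*x + 28*y - 47 = 0.


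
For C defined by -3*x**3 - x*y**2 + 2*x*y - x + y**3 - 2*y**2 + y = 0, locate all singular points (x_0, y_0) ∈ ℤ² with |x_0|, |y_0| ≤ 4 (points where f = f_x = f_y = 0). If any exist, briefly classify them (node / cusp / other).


Singular points: {(0, 1)}; classification: cusp.

Compute partial derivatives:
  f_x = -9*x**2 - y**2 + 2*y - 1.
  f_y = -2*x*y + 2*x + 3*y**2 - 4*y + 1.
Scan x_0 ∈ {−4, ..., 4}. For each x_0, f_y(x_0, y) is a polynomial in y; find its integer roots y ∈ {−4, ..., 4}, then test f_x and f at those candidates.
  x = -4: f_y(-4, y) = 3*y**2 + 4*y - 7; vanishes at y ∈ {1}. (-4, 1): f_x = -144 ≠ 0.
  x = -3: f_y(-3, y) = 3*y**2 + 2*y - 5; vanishes at y ∈ {1}. (-3, 1): f_x = -81 ≠ 0.
  x = -2: f_y(-2, y) = 3*y**2 - 3; vanishes at y ∈ {-1, 1}. (-2, -1): f_x = -40 ≠ 0; (-2, 1): f_x = -36 ≠ 0.
  x = -1: f_y(-1, y) = 3*y**2 - 2*y - 1; vanishes at y ∈ {1}. (-1, 1): f_x = -9 ≠ 0.
  x = 0: f_y(0, y) = 3*y**2 - 4*y + 1; vanishes at y ∈ {1}. (0, 1): f_x = 0, f = 0 — SINGULAR.
  x = 1: f_y(1, y) = 3*y**2 - 6*y + 3; vanishes at y ∈ {1}. (1, 1): f_x = -9 ≠ 0.
  x = 2: f_y(2, y) = 3*y**2 - 8*y + 5; vanishes at y ∈ {1}. (2, 1): f_x = -36 ≠ 0.
  x = 3: f_y(3, y) = 3*y**2 - 10*y + 7; vanishes at y ∈ {1}. (3, 1): f_x = -81 ≠ 0.
  x = 4: f_y(4, y) = 3*y**2 - 12*y + 9; vanishes at y ∈ {1, 3}. (4, 1): f_x = -144 ≠ 0; (4, 3): f_x = -148 ≠ 0.
Only singular point on the grid: (0, 1).
Classify: substitute x = 0 + u, y = 1 + v and expand: f = -3*u**3 - u*v**2 + v**3 + v**2.
No constant or linear terms (consistent with a singular point). Quadratic part: v**2. Cubic part: -3*u**3 - u*v**2 + v**3.
The quadratic part v**2 is a perfect square, so there is a single (double) tangent line v = 0, i.e. y = 1. Restricting the cubic part to that line (v = 0) leaves -3*u**3 ≠ 0, so f is not divisible by v and the branch is v² ≈ 3*u**3 to lowest order — this is a cusp.
Classification: cusp.


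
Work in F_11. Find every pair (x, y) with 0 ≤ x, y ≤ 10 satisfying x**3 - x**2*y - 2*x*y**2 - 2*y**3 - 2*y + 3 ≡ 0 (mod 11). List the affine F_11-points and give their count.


Affine F_11-points: {(1, 3), (2, 0), (2, 2), (2, 7), (3, 1), (3, 9), (4, 5), (6, 4), (7, 10)}; count = 9.

For each of the 121 pairs (x, y) ∈ F_11², evaluate f(x, y) mod 11. Record the zeros.
  x = 0: [0↦3, 1↦10, 2↦5, 3↦9, 4↦10, 5↦7, 6↦10, 7↦7, 8↦8, 9↦1, 10↦7]  zeros at y ∈ ∅
  x = 1: [0↦4, 1↦8, 2↦7, 3↦0, 4↦8, 5↦8, 6↦10, 7↦2, 8↦5, 9↦7, 10↦7]  zeros at y ∈ {3}
  x = 2: [0↦0, 1↦10, 2↦0, 3↦2, 4↦4, 5↦5, 6↦4, 7↦0, 8↦3, 9↦1, 10↦4]  zeros at y ∈ {0, 2, 7}
  x = 3: [0↦8, 1↦0, 2↦1, 3↦10, 4↦4, 5↦4, 6↦9, 7↦7, 8↦8, 9↦0, 10↦4]  zeros at y ∈ {1, 9}
  x = 4: [0↦1, 1↦6, 2↦5, 3↦8, 4↦3, 5↦0, 6↦9, 7↦7, 8↦4, 9↦10, 10↦2]  zeros at y ∈ {5}
  x = 5: [0↦7, 1↦1, 2↦7, 3↦2, 4↦7, 5↦10, 6↦10, 7↦6, 8↦8, 9↦4, 10↦4]  zeros at y ∈ ∅
  x = 6: [0↦10, 1↦2, 2↦2, 3↦9, 4↦0, 5↦7, 6↦7, 7↦10, 8↦4, 9↦10, 10↦5]  zeros at y ∈ {4}
  x = 7: [0↦5, 1↦4, 2↦7, 3↦2, 4↦10, 5↦8, 6↦6, 7↦3, 8↦9, 9↦1, 10↦0]  zeros at y ∈ {10}
  x = 8: [0↦9, 1↦2, 2↦6, 3↦9, 4↦10, 5↦8, 6↦2, 7↦2, 8↦7, 9↦5, 10↦6]  zeros at y ∈ ∅
  x = 9: [0↦6, 1↦2, 2↦5, 3↦3, 4↦6, 5↦2, 6↦1, 7↦2, 8↦4, 9↦6, 10↦7]  zeros at y ∈ ∅
  x = 10: [0↦2, 1↦10, 2↦10, 3↦1, 4↦4, 5↦7, 6↦9, 7↦9, 8↦6, 9↦10, 10↦9]  zeros at y ∈ ∅
Collecting zeros: affine points = {(1, 3), (2, 0), (2, 2), (2, 7), (3, 1), (3, 9), (4, 5), (6, 4), (7, 10)}.
Total count |C(F_11)_aff| = 9.


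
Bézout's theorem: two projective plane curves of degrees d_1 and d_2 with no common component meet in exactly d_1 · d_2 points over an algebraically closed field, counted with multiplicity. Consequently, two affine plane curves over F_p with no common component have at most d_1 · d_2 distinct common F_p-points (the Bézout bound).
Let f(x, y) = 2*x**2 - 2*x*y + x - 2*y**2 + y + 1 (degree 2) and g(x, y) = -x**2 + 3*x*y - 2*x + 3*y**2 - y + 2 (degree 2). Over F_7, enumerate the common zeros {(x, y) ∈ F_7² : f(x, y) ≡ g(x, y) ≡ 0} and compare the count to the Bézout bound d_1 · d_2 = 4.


Common zeros: {(6, 2)}; count = 1; Bézout bound = 4.

deg(f) = 2, deg(g) = 2, so Bézout bound = 4.
Scan x ∈ F_7. For each x, list the y ∈ F_7 with f(x, y) ≡ 0 and those with g(x, y) ≡ 0 (mod 7); the common zeros in that column are the intersection.
  x = 0: f ≡ 0 at y ∈ {1, 3}; g ≡ 0 at y ∈ ∅; common: ∅.
  x = 1: f ≡ 0 at y ∈ ∅; g ≡ 0 at y ∈ {5, 6}; common: ∅.
  x = 2: f ≡ 0 at y ∈ ∅; g ≡ 0 at y ∈ ∅; common: ∅.
  x = 3: f ≡ 0 at y ∈ ∅; g ≡ 0 at y ∈ ∅; common: ∅.
  x = 4: f ≡ 0 at y ∈ {1, 6}; g ≡ 0 at y ∈ {4}; common: ∅.
  x = 5: f ≡ 0 at y ∈ {0, 6}; g ≡ 0 at y ∈ {2, 5}; common: ∅.
  x = 6: f ≡ 0 at y ∈ {2, 3}; g ≡ 0 at y ∈ {2, 4}; common: {2}.
Collecting: common zeros = {(6, 2)}, so the count is 1.
Comparison with the Bézout bound: 1 ≤ 4 = deg(f)·deg(g), as expected for curves with no common component (the affine F_7-count falls short of the bound because intersections may lie at infinity, over extension fields, or carry multiplicity).


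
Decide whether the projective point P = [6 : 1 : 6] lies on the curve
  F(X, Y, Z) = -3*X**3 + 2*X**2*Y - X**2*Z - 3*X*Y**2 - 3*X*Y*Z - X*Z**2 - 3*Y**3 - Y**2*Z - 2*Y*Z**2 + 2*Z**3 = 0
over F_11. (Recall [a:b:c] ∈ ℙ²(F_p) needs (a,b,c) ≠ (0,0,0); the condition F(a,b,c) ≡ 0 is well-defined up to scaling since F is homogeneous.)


F(6,1,6) ≡ 9 (mod 11); P is NOT on the curve.

Evaluate F(6, 1, 6) term-by-term (mod 11).
  -3*X**3 ↦ -3·216·1·1 = -648
  2*X**2*Y ↦ 2·36·1·1 = 72
  -X**2*Z ↦ -1·36·1·6 = -216
  -3*X*Y**2 ↦ -3·6·1·1 = -18
  -3*X*Y*Z ↦ -3·6·1·6 = -108
  -X*Z**2 ↦ -1·6·1·36 = -216
  -3*Y**3 ↦ -3·1·1·1 = -3
  -Y**2*Z ↦ -1·1·1·6 = -6
  -2*Y*Z**2 ↦ -2·1·1·36 = -72
  2*Z**3 ↦ 2·1·1·216 = 432
Sum: F(6, 1, 6) = (-648) + (72) + (-216) + (-18) + (-108) + (-216) + (-3) + (-6) + (-72) + (432) = -783.
Reducing mod 11: -783 ≡ 9 (mod 11).
Since F(a, b, c) ≡ 9 ≠ 0 (mod 11), P does NOT lie on the curve.


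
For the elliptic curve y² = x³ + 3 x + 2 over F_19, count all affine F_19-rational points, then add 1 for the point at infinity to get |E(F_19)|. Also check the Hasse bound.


Affine points = {(1, 5), (1, 14), (2, 4), (2, 15), (3, 0), (5, 3), (5, 16), (7, 9), (7, 10), (8, 5), (8, 14), (9, 6), (9, 13), (10, 5), (10, 14), (11, 6), (11, 13), (16, 2), (16, 17), (17, 8), (17, 11), (18, 6), (18, 13)}; affine count = 23; |E(F_19)| = 24.

Discriminant check: Δ ∝ 4a³ + 27b² = 4·3³ + 27·2² = 4·27 + 27·4 ≡ 7 (mod 19). Nonzero ⇒ E is nonsingular.
For each x ∈ F_19, compute rhs = x³ + 3·x + 2 mod 19, then count y ∈ F_19 with y² ≡ rhs.
  x = 0: rhs = 2, matching y values: none (0 points).
  x = 1: rhs = 6, matching y values: 5, 14 (2 points).
  x = 2: rhs = 16, matching y values: 4, 15 (2 points).
  x = 3: rhs = 0, matching y values: 0 (1 points).
  x = 4: rhs = 2, matching y values: none (0 points).
  x = 5: rhs = 9, matching y values: 3, 16 (2 points).
  x = 6: rhs = 8, matching y values: none (0 points).
  x = 7: rhs = 5, matching y values: 9, 10 (2 points).
  x = 8: rhs = 6, matching y values: 5, 14 (2 points).
  x = 9: rhs = 17, matching y values: 6, 13 (2 points).
  x = 10: rhs = 6, matching y values: 5, 14 (2 points).
  x = 11: rhs = 17, matching y values: 6, 13 (2 points).
  x = 12: rhs = 18, matching y values: none (0 points).
  x = 13: rhs = 15, matching y values: none (0 points).
  x = 14: rhs = 14, matching y values: none (0 points).
  x = 15: rhs = 2, matching y values: none (0 points).
  x = 16: rhs = 4, matching y values: 2, 17 (2 points).
  x = 17: rhs = 7, matching y values: 8, 11 (2 points).
  x = 18: rhs = 17, matching y values: 6, 13 (2 points).
Total affine count: 23.
Full point count |E(F_19)| = 23 + 1 = 24.
Hasse bound: |24 − (19+1)| = |4| = 4 ≤ 2√19 ≈ 8.7178 ✓.


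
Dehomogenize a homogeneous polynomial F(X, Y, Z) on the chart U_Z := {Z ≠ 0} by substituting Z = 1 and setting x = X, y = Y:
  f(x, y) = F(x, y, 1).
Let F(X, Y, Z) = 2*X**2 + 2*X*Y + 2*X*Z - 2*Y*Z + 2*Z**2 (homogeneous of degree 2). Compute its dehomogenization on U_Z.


f(x, y) = 2*x**2 + 2*x*y + 2*x - 2*y + 2

On U_Z we set Z = 1. Each monomial c·X^i·Y^j·Z^k in F becomes c·x^i·y^j·1^k = c·x^i·y^j.
Substituting Z = 1: F(X, Y, 1) = 2*x**2 + 2*x*y + 2*x - 2*y + 2.
Note: deg(f) ≤ deg(F) = 2; strict inequality happens when F is divisible by Z (lost terms).


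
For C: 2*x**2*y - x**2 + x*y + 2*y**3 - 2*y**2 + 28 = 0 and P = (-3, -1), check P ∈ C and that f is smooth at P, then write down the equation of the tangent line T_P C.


Tangent line at P: 17*x + 25*y + 76 = 0.

Step 1: f(-3, -1) = 0, so P lies on C.
Step 2: partial derivatives
  f_x(x, y) = 4*x*y - 2*x + y, f_y(x, y) = 2*x**2 + x + 6*y**2 - 4*y.
  f_x(P) = 17, f_y(P) = 25 (gradient nonzero, so P is smooth).
Step 3: tangent line at P: 17·(x − -3) + 25·(y − -1) = 0.
Expanding: 17*x + 25*y + 76 = 0.


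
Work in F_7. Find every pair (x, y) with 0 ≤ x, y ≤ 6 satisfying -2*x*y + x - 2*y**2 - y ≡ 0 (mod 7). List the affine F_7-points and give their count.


Affine F_7-points: {(0, 0), (0, 3), (4, 1), (4, 5), (5, 6), (6, 2)}; count = 6.

For each of the 49 pairs (x, y) ∈ F_7², evaluate f(x, y) mod 7. Record the zeros.
  x = 0: [0↦0, 1↦4, 2↦4, 3↦0, 4↦6, 5↦1, 6↦6]  zeros at y ∈ {0, 3}
  x = 1: [0↦1, 1↦3, 2↦1, 3↦2, 4↦6, 5↦6, 6↦2]  zeros at y ∈ ∅
  x = 2: [0↦2, 1↦2, 2↦5, 3↦4, 4↦6, 5↦4, 6↦5]  zeros at y ∈ ∅
  x = 3: [0↦3, 1↦1, 2↦2, 3↦6, 4↦6, 5↦2, 6↦1]  zeros at y ∈ ∅
  x = 4: [0↦4, 1↦0, 2↦6, 3↦1, 4↦6, 5↦0, 6↦4]  zeros at y ∈ {1, 5}
  x = 5: [0↦5, 1↦6, 2↦3, 3↦3, 4↦6, 5↦5, 6↦0]  zeros at y ∈ {6}
  x = 6: [0↦6, 1↦5, 2↦0, 3↦5, 4↦6, 5↦3, 6↦3]  zeros at y ∈ {2}
Collecting zeros: affine points = {(0, 0), (0, 3), (4, 1), (4, 5), (5, 6), (6, 2)}.
Total count |C(F_7)_aff| = 6.


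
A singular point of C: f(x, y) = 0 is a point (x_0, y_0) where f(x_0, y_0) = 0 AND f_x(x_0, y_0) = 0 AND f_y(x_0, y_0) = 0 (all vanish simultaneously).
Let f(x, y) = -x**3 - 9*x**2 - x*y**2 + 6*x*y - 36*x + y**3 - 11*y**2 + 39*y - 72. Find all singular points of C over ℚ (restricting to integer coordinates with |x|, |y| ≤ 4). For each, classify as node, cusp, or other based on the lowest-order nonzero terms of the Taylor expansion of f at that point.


Singular points: {(-3, 3)}; classification: cusp.

Compute partial derivatives:
  f_x = -3*x**2 - 18*x - y**2 + 6*y - 36.
  f_y = -2*x*y + 6*x + 3*y**2 - 22*y + 39.
Scan x_0 ∈ {−4, ..., 4}. For each x_0, f_y(x_0, y) is a polynomial in y; find its integer roots y ∈ {−4, ..., 4}, then test f_x and f at those candidates.
  x = -4: f_y(-4, y) = 3*y**2 - 14*y + 15; vanishes at y ∈ {3}. (-4, 3): f_x = -3 ≠ 0.
  x = -3: f_y(-3, y) = 3*y**2 - 16*y + 21; vanishes at y ∈ {3}. (-3, 3): f_x = 0, f = 0 — SINGULAR.
  x = -2: f_y(-2, y) = 3*y**2 - 18*y + 27; vanishes at y ∈ {3}. (-2, 3): f_x = -3 ≠ 0.
  x = -1: f_y(-1, y) = 3*y**2 - 20*y + 33; vanishes at y ∈ {3}. (-1, 3): f_x = -12 ≠ 0.
  x = 0: f_y(0, y) = 3*y**2 - 22*y + 39; vanishes at y ∈ {3}. (0, 3): f_x = -27 ≠ 0.
  x = 1: f_y(1, y) = 3*y**2 - 24*y + 45; vanishes at y ∈ {3}. (1, 3): f_x = -48 ≠ 0.
  x = 2: f_y(2, y) = 3*y**2 - 26*y + 51; vanishes at y ∈ {3}. (2, 3): f_x = -75 ≠ 0.
  x = 3: f_y(3, y) = 3*y**2 - 28*y + 57; vanishes at y ∈ {3}. (3, 3): f_x = -108 ≠ 0.
  x = 4: f_y(4, y) = 3*y**2 - 30*y + 63; vanishes at y ∈ {3}. (4, 3): f_x = -147 ≠ 0.
Only singular point on the grid: (-3, 3).
Classify: substitute x = -3 + u, y = 3 + v and expand: f = -u**3 - u*v**2 + v**3 + v**2.
No constant or linear terms (consistent with a singular point). Quadratic part: v**2. Cubic part: -u**3 - u*v**2 + v**3.
The quadratic part v**2 is a perfect square, so there is a single (double) tangent line v = 0, i.e. y = 3. Restricting the cubic part to that line (v = 0) leaves -u**3 ≠ 0, so f is not divisible by v and the branch is v² ≈ u**3 to lowest order — this is a cusp.
Classification: cusp.


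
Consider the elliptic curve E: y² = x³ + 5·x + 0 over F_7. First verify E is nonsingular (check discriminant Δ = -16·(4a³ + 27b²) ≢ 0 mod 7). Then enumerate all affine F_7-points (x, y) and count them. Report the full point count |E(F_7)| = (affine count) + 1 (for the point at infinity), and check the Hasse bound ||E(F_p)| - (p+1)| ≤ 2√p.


Affine points = {(0, 0), (2, 2), (2, 5), (3, 0), (4, 0), (6, 1), (6, 6)}; affine count = 7; |E(F_7)| = 8.

Discriminant check: Δ ∝ 4a³ + 27b² = 4·5³ + 27·0² = 4·125 + 27·0 ≡ 3 (mod 7). Nonzero ⇒ E is nonsingular.
For each x ∈ F_7, compute rhs = x³ + 5·x + 0 mod 7, then count y ∈ F_7 with y² ≡ rhs.
  x = 0: rhs = 0, matching y values: 0 (1 points).
  x = 1: rhs = 6, matching y values: none (0 points).
  x = 2: rhs = 4, matching y values: 2, 5 (2 points).
  x = 3: rhs = 0, matching y values: 0 (1 points).
  x = 4: rhs = 0, matching y values: 0 (1 points).
  x = 5: rhs = 3, matching y values: none (0 points).
  x = 6: rhs = 1, matching y values: 1, 6 (2 points).
Total affine count: 7.
Full point count |E(F_7)| = 7 + 1 = 8.
Hasse bound: |8 − (7+1)| = |0| = 0 ≤ 2√7 ≈ 5.2915 ✓.


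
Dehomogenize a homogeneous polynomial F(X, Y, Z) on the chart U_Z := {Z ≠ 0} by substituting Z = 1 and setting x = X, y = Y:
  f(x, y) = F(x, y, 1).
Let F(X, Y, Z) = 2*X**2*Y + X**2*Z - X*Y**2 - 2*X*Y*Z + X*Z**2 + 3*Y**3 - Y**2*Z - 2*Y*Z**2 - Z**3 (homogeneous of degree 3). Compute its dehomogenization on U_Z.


f(x, y) = 2*x**2*y + x**2 - x*y**2 - 2*x*y + x + 3*y**3 - y**2 - 2*y - 1

On U_Z we set Z = 1. Each monomial c·X^i·Y^j·Z^k in F becomes c·x^i·y^j·1^k = c·x^i·y^j.
Substituting Z = 1: F(X, Y, 1) = 2*x**2*y + x**2 - x*y**2 - 2*x*y + x + 3*y**3 - y**2 - 2*y - 1.
Note: deg(f) ≤ deg(F) = 3; strict inequality happens when F is divisible by Z (lost terms).


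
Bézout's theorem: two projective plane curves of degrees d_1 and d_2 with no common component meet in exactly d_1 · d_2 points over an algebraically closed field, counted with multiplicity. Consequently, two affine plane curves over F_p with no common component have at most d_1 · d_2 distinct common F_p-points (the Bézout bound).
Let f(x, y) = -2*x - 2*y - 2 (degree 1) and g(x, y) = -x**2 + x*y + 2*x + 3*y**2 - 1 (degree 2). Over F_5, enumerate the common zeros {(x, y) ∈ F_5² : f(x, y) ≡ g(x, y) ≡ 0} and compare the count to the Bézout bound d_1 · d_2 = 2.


Common zeros: {(1, 3), (2, 2)}; count = 2; Bézout bound = 2.

deg(f) = 1, deg(g) = 2, so Bézout bound = 2.
Scan x ∈ F_5. For each x, list the y ∈ F_5 with f(x, y) ≡ 0 and those with g(x, y) ≡ 0 (mod 5); the common zeros in that column are the intersection.
  x = 0: f ≡ 0 at y ∈ {4}; g ≡ 0 at y ∈ ∅; common: ∅.
  x = 1: f ≡ 0 at y ∈ {3}; g ≡ 0 at y ∈ {0, 3}; common: {3}.
  x = 2: f ≡ 0 at y ∈ {2}; g ≡ 0 at y ∈ {2, 4}; common: {2}.
  x = 3: f ≡ 0 at y ∈ {1}; g ≡ 0 at y ∈ ∅; common: ∅.
  x = 4: f ≡ 0 at y ∈ {0}; g ≡ 0 at y ∈ {3, 4}; common: ∅.
Collecting: common zeros = {(1, 3), (2, 2)}, so the count is 2.
Comparison with the Bézout bound: 2 ≤ 2 = deg(f)·deg(g), as expected for curves with no common component (the bound is attained).


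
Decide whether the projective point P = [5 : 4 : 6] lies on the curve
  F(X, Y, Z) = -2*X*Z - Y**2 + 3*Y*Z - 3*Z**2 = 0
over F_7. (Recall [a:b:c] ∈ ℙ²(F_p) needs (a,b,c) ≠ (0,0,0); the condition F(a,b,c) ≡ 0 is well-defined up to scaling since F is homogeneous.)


F(5,4,6) ≡ 0 (mod 7); P is on the curve.

Evaluate F(5, 4, 6) term-by-term (mod 7).
  -2*X*Z ↦ -2·5·1·6 = -60
  -Y**2 ↦ -1·1·16·1 = -16
  3*Y*Z ↦ 3·1·4·6 = 72
  -3*Z**2 ↦ -3·1·1·36 = -108
Sum: F(5, 4, 6) = (-60) + (-16) + (72) + (-108) = -112.
Reducing mod 7: -112 ≡ 0 (mod 7).
Since F(a, b, c) ≡ 0 (mod 7), P lies on the curve.
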